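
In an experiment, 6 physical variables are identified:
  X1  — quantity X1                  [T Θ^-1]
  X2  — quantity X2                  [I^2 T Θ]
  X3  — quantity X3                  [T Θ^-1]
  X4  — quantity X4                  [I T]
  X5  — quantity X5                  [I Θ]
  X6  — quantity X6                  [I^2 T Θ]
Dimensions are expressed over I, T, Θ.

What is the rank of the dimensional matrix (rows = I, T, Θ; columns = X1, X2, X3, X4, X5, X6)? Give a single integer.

Write exponents as rows I,T,Θ / cols X1,X2,X3,X4,X5,X6:
  I: [ 0  2  0  1  1  2]
  T: [ 1  1  1  1  0  1]
  Θ: [-1  1 -1  0  1  1]
RREF → pivots at {X1,X2} ⇒ r = 2

2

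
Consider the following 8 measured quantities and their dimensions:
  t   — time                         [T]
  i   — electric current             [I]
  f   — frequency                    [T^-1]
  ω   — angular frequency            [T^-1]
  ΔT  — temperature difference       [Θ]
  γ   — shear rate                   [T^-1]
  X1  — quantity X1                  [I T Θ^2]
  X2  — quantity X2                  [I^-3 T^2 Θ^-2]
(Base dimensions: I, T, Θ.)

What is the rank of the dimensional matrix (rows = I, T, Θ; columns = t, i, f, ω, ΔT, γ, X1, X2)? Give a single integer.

Exponent matrix [I,T,Θ] × [t,i,f,ω,ΔT,γ,X1,X2]:
  I: [ 0  1  0  0  0  0  1 -3]
  T: [ 1  0 -1 -1  0 -1  1  2]
  Θ: [ 0  0  0  0  1  0  2 -2]
Row reduction gives pivot columns t,i,ΔT; rank = 3

3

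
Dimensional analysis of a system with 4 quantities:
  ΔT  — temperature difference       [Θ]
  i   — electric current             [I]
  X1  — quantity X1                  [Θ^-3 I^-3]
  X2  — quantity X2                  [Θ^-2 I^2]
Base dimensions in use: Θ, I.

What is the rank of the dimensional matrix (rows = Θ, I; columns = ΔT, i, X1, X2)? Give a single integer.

2

Exponent matrix [Θ,I] × [ΔT,i,X1,X2]:
  Θ: [ 1  0 -3 -2]
  I: [ 0  1 -3  2]
Echelon form has 2 nonzero rows (pivots: ΔT,i)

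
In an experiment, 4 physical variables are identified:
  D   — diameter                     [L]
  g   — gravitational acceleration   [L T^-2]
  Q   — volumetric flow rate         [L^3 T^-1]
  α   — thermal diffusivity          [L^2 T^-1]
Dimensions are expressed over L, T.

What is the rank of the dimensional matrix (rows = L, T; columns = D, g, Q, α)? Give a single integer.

2

Dimensional matrix (L×T by D×g×Q×α):
  L: [ 1  1  3  2]
  T: [ 0 -2 -1 -1]
RREF → pivots at {D,g} ⇒ r = 2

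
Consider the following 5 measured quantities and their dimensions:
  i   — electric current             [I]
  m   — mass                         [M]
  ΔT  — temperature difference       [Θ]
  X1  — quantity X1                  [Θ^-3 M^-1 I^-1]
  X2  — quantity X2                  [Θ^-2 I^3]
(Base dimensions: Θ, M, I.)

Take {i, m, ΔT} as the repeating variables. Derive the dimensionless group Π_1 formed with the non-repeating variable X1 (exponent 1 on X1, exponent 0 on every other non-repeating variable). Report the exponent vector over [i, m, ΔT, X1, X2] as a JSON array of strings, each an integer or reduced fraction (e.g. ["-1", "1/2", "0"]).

Dimensional matrix (Θ×M×I by i×m×ΔT×X1×X2):
  Θ: [ 0  0  1 -3 -2]
  M: [ 0  1  0 -1  0]
  I: [ 1  0  0 -1  3]
Echelon form has 3 nonzero rows (pivots: i,m,ΔT)
Repeat: i,m,ΔT; free: X1,X2
RREF:
  r0: [   1    0    0   -1    3]
  r1: [   0    1    0   -1    0]
  r2: [   0    0    1   -3   -2]
Fix exponent of X1 at 1, X2 at 0; solve each RREF row for its pivot's exponent:
  r0: exp(i) + (-1)·1 = 0 ⇒ exp(i) = 1
  r1: exp(m) + (-1)·1 = 0 ⇒ exp(m) = 1
  r2: exp(ΔT) + (-3)·1 = 0 ⇒ exp(ΔT) = 3
Π_1 = i · m · ΔT^3 · X1

["1", "1", "3", "1", "0"]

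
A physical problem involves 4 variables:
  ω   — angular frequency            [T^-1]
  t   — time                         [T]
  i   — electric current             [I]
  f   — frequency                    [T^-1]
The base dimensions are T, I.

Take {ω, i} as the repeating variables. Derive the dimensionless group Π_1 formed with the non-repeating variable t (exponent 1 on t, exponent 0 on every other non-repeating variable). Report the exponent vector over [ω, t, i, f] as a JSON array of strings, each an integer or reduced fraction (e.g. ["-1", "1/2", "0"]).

Write exponents as rows T,I / cols ω,t,i,f:
  T: [-1  1  0 -1]
  I: [ 0  0  1  0]
Row reduction gives pivot columns ω,i; rank = 2
Repeat: ω,i; free: t,f
RREF:
  r0: [   1   -1    0    1]
  r1: [   0    0    1    0]
Fix exponent of t at 1, f at 0; solve each RREF row for its pivot's exponent:
  r0: exp(ω) + (-1)·1 = 0 ⇒ exp(ω) = 1
  r1: exp(i) + (0)·1 = 0 ⇒ exp(i) = 0
Π_1 = ω · t

["1", "1", "0", "0"]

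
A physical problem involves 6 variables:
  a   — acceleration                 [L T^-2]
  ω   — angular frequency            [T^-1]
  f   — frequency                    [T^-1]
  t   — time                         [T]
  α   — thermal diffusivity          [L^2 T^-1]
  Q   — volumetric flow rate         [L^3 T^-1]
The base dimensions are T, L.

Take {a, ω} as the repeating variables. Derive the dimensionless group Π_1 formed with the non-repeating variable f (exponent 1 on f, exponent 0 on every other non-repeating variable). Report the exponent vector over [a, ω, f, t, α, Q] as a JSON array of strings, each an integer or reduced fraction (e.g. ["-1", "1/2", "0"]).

Dimensional matrix (T×L by a×ω×f×t×α×Q):
  T: [-2 -1 -1  1 -1 -1]
  L: [ 1  0  0  0  2  3]
Row reduction gives pivot columns a,ω; rank = 2
Repeat: a,ω; free: f,t,α,Q
RREF:
  r0: [   1    0    0    0    2    3]
  r1: [   0    1    1   -1   -3   -5]
Fix exponent of f at 1, t at 0, α at 0, Q at 0; solve each RREF row for its pivot's exponent:
  r0: exp(a) + (0)·1 = 0 ⇒ exp(a) = 0
  r1: exp(ω) + (1)·1 = 0 ⇒ exp(ω) = -1
Π_1 = ω^-1 · f

["0", "-1", "1", "0", "0", "0"]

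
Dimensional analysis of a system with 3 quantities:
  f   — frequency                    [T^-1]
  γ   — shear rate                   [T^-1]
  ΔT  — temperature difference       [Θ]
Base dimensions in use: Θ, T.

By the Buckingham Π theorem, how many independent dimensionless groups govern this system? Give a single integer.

1

Dimensional matrix (Θ×T by f×γ×ΔT):
  Θ: [ 0  0  1]
  T: [-1 -1  0]
Row reduction gives pivot columns f,ΔT; rank = 2
n=3, r=2 ⇒ 1 dimensionless group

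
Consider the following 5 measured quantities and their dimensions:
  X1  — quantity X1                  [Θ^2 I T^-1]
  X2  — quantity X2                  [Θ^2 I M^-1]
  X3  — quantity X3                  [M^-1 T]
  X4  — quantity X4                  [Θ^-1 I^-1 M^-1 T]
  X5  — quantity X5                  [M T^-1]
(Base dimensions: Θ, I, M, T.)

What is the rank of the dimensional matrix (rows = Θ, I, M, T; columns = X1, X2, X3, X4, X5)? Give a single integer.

Write exponents as rows Θ,I,M,T / cols X1,X2,X3,X4,X5:
  Θ: [ 2  2  0 -1  0]
  I: [ 1  1  0 -1  0]
  M: [ 0 -1 -1 -1  1]
  T: [-1  0  1  1 -1]
Echelon form has 3 nonzero rows (pivots: X1,X2,X4)

3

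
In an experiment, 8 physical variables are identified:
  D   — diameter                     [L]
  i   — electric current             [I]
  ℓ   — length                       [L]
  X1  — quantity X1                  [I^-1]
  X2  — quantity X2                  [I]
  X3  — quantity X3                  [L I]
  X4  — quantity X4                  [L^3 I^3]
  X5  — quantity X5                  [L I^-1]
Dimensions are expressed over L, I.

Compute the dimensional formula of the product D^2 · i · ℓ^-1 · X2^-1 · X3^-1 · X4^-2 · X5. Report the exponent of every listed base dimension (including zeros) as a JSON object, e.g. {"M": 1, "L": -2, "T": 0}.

{"L": -5, "I": -8}

Write exponents as rows L,I / cols D,i,ℓ,X1,X2,X3,X4,X5:
  L: [ 1  0  1  0  0  1  3  1]
  I: [ 0  1  0 -1  1  1  3 -1]
  [L]: (2)·1+(1)·0+(-1)·1+(-1)·0+(-1)·1+(-2)·3+(1)·1 = -5
  [I]: (2)·0+(1)·1+(-1)·0+(-1)·1+(-1)·1+(-2)·3+(1)·-1 = -8
⇒ L^-5 I^-8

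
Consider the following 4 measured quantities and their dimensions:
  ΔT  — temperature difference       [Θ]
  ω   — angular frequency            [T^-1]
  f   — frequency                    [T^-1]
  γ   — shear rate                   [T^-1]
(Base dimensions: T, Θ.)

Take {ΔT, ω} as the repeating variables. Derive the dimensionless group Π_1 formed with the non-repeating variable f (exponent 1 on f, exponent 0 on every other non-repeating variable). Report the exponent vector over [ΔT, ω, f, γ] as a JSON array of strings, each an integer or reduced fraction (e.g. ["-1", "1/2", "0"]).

Exponent matrix [T,Θ] × [ΔT,ω,f,γ]:
  T: [ 0 -1 -1 -1]
  Θ: [ 1  0  0  0]
Echelon form has 2 nonzero rows (pivots: ΔT,ω)
Repeat: ΔT,ω; free: f,γ
RREF:
  r0: [   1    0    0    0]
  r1: [   0    1    1    1]
Fix exponent of f at 1, γ at 0; solve each RREF row for its pivot's exponent:
  r0: exp(ΔT) + (0)·1 = 0 ⇒ exp(ΔT) = 0
  r1: exp(ω) + (1)·1 = 0 ⇒ exp(ω) = -1
Π_1 = ω^-1 · f

["0", "-1", "1", "0"]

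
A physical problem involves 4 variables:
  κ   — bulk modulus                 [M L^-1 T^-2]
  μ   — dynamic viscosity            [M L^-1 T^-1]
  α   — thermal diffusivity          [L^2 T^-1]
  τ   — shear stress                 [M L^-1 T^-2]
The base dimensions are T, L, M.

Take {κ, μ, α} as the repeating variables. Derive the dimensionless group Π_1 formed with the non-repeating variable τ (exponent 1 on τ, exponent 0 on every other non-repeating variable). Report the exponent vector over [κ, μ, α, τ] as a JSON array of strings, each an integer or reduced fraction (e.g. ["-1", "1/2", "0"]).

Dimensional matrix (T×L×M by κ×μ×α×τ):
  T: [-2 -1 -1 -2]
  L: [-1 -1  2 -1]
  M: [ 1  1  0  1]
RREF → pivots at {κ,μ,α} ⇒ r = 3
Repeat: κ,μ,α; free: τ
RREF:
  r0: [   1    0    0    1]
  r1: [   0    1    0    0]
  r2: [   0    0    1    0]
Fix exponent of τ at 1; solve each RREF row for its pivot's exponent:
  r0: exp(κ) + (1)·1 = 0 ⇒ exp(κ) = -1
  r1: exp(μ) + (0)·1 = 0 ⇒ exp(μ) = 0
  r2: exp(α) + (0)·1 = 0 ⇒ exp(α) = 0
Π_1 = κ^-1 · τ

["-1", "0", "0", "1"]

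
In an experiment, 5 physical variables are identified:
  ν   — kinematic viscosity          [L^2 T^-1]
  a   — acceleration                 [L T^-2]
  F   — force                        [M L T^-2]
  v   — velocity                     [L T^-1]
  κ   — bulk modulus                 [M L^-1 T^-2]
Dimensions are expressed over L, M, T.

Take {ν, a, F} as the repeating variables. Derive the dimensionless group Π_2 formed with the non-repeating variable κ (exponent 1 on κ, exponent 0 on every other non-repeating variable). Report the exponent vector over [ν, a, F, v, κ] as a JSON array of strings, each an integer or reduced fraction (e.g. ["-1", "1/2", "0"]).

["4/3", "-2/3", "-1", "0", "1"]

Dimensional matrix (L×M×T by ν×a×F×v×κ):
  L: [ 2  1  1  1 -1]
  M: [ 0  0  1  0  1]
  T: [-1 -2 -2 -1 -2]
RREF → pivots at {ν,a,F} ⇒ r = 3
Repeat: ν,a,F; free: v,κ
RREF:
  r0: [   1    0    0  1/3 -4/3]
  r1: [   0    1    0  1/3  2/3]
  r2: [   0    0    1    0    1]
Fix exponent of κ at 1, v at 0; solve each RREF row for its pivot's exponent:
  r0: exp(ν) + (-4/3)·1 = 0 ⇒ exp(ν) = 4/3
  r1: exp(a) + (2/3)·1 = 0 ⇒ exp(a) = -2/3
  r2: exp(F) + (1)·1 = 0 ⇒ exp(F) = -1
Π_2 = ν^(4/3) · a^(-2/3) · F^-1 · κ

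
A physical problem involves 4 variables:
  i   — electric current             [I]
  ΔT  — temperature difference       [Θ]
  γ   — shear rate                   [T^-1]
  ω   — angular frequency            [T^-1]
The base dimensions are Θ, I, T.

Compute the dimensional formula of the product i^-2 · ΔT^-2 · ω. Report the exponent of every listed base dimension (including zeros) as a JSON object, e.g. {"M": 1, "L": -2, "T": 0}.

{"Θ": -2, "I": -2, "T": -1}

Exponent matrix [Θ,I,T] × [i,ΔT,γ,ω]:
  Θ: [ 0  1  0  0]
  I: [ 1  0  0  0]
  T: [ 0  0 -1 -1]
  [Θ]: (-2)·0+(-2)·1+(1)·0 = -2
  [I]: (-2)·1+(-2)·0+(1)·0 = -2
  [T]: (-2)·0+(-2)·0+(1)·-1 = -1
⇒ Θ^-2 I^-2 T^-1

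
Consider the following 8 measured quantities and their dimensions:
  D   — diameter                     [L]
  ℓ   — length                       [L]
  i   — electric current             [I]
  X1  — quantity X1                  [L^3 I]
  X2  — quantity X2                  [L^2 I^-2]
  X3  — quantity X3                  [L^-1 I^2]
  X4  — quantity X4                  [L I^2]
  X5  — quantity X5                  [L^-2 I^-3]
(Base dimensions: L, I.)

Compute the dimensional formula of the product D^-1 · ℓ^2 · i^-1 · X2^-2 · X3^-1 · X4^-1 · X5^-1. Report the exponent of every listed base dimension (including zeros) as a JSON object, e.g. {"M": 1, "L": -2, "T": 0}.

Dimensional matrix (L×I by D×ℓ×i×X1×X2×X3×X4×X5):
  L: [ 1  1  0  3  2 -1  1 -2]
  I: [ 0  0  1  1 -2  2  2 -3]
  [L]: (-1)·1+(2)·1+(-1)·0+(-2)·2+(-1)·-1+(-1)·1+(-1)·-2 = -1
  [I]: (-1)·0+(2)·0+(-1)·1+(-2)·-2+(-1)·2+(-1)·2+(-1)·-3 = 2
⇒ L^-1 I^2

{"L": -1, "I": 2}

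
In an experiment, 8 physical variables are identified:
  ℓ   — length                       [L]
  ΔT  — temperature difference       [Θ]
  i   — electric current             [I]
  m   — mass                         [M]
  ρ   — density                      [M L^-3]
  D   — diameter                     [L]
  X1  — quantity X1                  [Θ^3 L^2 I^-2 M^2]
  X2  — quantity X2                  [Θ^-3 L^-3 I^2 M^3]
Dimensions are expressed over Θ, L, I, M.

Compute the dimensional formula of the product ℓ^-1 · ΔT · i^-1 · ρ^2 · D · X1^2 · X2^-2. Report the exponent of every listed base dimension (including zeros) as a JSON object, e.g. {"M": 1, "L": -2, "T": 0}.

{"Θ": 13, "L": 4, "I": -9, "M": 0}

Exponent matrix [Θ,L,I,M] × [ℓ,ΔT,i,m,ρ,D,X1,X2]:
  Θ: [ 0  1  0  0  0  0  3 -3]
  L: [ 1  0  0  0 -3  1  2 -3]
  I: [ 0  0  1  0  0  0 -2  2]
  M: [ 0  0  0  1  1  0  2  3]
  [Θ]: (-1)·0+(1)·1+(-1)·0+(2)·0+(1)·0+(2)·3+(-2)·-3 = 13
  [L]: (-1)·1+(1)·0+(-1)·0+(2)·-3+(1)·1+(2)·2+(-2)·-3 = 4
  [I]: (-1)·0+(1)·0+(-1)·1+(2)·0+(1)·0+(2)·-2+(-2)·2 = -9
  [M]: (-1)·0+(1)·0+(-1)·0+(2)·1+(1)·0+(2)·2+(-2)·3 = 0
⇒ Θ^13 L^4 I^-9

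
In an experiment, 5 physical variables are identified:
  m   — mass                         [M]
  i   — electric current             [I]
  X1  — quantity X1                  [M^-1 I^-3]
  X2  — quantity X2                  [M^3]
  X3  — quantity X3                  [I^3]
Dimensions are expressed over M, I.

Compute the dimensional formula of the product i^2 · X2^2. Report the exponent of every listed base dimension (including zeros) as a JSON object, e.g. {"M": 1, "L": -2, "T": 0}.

{"M": 6, "I": 2}

Dimensional matrix (M×I by m×i×X1×X2×X3):
  M: [ 1  0 -1  3  0]
  I: [ 0  1 -3  0  3]
  [M]: (2)·0+(2)·3 = 6
  [I]: (2)·1+(2)·0 = 2
⇒ M^6 I^2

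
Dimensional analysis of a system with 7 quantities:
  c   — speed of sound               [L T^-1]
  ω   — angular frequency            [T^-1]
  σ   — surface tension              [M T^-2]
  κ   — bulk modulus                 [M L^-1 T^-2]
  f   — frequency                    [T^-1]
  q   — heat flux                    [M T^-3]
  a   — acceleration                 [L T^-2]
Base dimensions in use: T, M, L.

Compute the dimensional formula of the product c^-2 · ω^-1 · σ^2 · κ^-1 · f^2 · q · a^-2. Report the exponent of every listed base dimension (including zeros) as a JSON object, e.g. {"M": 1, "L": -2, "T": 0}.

Write exponents as rows T,M,L / cols c,ω,σ,κ,f,q,a:
  T: [-1 -1 -2 -2 -1 -3 -2]
  M: [ 0  0  1  1  0  1  0]
  L: [ 1  0  0 -1  0  0  1]
  [T]: (-2)·-1+(-1)·-1+(2)·-2+(-1)·-2+(2)·-1+(1)·-3+(-2)·-2 = 0
  [M]: (-2)·0+(-1)·0+(2)·1+(-1)·1+(2)·0+(1)·1+(-2)·0 = 2
  [L]: (-2)·1+(-1)·0+(2)·0+(-1)·-1+(2)·0+(1)·0+(-2)·1 = -3
⇒ M^2 L^-3

{"T": 0, "M": 2, "L": -3}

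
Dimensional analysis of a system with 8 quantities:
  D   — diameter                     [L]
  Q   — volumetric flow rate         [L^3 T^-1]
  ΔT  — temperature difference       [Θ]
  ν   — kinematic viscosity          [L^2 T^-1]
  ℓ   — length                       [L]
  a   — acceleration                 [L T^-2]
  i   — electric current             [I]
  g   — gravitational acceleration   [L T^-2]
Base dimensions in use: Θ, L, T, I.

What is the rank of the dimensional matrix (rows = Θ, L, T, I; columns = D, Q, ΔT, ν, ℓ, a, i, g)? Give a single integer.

Exponent matrix [Θ,L,T,I] × [D,Q,ΔT,ν,ℓ,a,i,g]:
  Θ: [ 0  0  1  0  0  0  0  0]
  L: [ 1  3  0  2  1  1  0  1]
  T: [ 0 -1  0 -1  0 -2  0 -2]
  I: [ 0  0  0  0  0  0  1  0]
Row reduction gives pivot columns D,Q,ΔT,i; rank = 4

4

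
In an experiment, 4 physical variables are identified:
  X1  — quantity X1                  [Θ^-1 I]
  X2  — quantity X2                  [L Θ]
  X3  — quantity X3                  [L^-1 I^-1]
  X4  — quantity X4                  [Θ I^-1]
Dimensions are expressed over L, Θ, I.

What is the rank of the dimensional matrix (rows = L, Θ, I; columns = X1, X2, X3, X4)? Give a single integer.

Write exponents as rows L,Θ,I / cols X1,X2,X3,X4:
  L: [ 0  1 -1  0]
  Θ: [-1  1  0  1]
  I: [ 1  0 -1 -1]
Echelon form has 2 nonzero rows (pivots: X1,X2)

2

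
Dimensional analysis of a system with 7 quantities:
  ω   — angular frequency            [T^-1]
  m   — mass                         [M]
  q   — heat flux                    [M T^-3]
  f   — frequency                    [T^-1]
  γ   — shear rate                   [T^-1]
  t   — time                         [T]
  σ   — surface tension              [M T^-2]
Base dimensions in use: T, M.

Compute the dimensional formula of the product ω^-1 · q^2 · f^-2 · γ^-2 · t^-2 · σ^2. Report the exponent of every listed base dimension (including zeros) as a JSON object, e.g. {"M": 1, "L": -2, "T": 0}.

Exponent matrix [T,M] × [ω,m,q,f,γ,t,σ]:
  T: [-1  0 -3 -1 -1  1 -2]
  M: [ 0  1  1  0  0  0  1]
  [T]: (-1)·-1+(2)·-3+(-2)·-1+(-2)·-1+(-2)·1+(2)·-2 = -7
  [M]: (-1)·0+(2)·1+(-2)·0+(-2)·0+(-2)·0+(2)·1 = 4
⇒ T^-7 M^4

{"T": -7, "M": 4}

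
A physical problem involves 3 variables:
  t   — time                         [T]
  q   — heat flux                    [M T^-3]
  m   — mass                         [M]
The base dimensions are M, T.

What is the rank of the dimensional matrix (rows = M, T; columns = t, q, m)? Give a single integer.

Exponent matrix [M,T] × [t,q,m]:
  M: [ 0  1  1]
  T: [ 1 -3  0]
Echelon form has 2 nonzero rows (pivots: t,q)

2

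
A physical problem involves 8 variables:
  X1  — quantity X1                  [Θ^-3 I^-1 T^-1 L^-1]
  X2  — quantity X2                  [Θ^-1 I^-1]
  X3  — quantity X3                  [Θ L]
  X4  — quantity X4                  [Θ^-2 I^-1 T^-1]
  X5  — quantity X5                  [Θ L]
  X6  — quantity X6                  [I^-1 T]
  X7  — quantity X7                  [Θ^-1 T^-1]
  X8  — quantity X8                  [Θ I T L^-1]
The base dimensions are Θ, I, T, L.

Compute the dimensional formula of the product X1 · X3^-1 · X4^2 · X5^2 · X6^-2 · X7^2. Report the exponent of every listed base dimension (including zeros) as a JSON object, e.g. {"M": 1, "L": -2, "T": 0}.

{"Θ": -8, "I": -1, "T": -7, "L": 0}

Dimensional matrix (Θ×I×T×L by X1×X2×X3×X4×X5×X6×X7×X8):
  Θ: [-3 -1  1 -2  1  0 -1  1]
  I: [-1 -1  0 -1  0 -1  0  1]
  T: [-1  0  0 -1  0  1 -1  1]
  L: [-1  0  1  0  1  0  0 -1]
  [Θ]: (1)·-3+(-1)·1+(2)·-2+(2)·1+(-2)·0+(2)·-1 = -8
  [I]: (1)·-1+(-1)·0+(2)·-1+(2)·0+(-2)·-1+(2)·0 = -1
  [T]: (1)·-1+(-1)·0+(2)·-1+(2)·0+(-2)·1+(2)·-1 = -7
  [L]: (1)·-1+(-1)·1+(2)·0+(2)·1+(-2)·0+(2)·0 = 0
⇒ Θ^-8 I^-1 T^-7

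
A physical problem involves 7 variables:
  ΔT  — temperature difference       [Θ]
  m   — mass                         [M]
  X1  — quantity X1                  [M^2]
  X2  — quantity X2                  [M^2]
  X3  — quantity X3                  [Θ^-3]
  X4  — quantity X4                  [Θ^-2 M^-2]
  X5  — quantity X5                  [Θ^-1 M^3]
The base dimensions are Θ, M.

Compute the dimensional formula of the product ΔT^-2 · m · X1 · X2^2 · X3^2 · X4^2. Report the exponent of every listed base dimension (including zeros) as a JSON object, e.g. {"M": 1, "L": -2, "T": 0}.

{"Θ": -12, "M": 3}

Dimensional matrix (Θ×M by ΔT×m×X1×X2×X3×X4×X5):
  Θ: [ 1  0  0  0 -3 -2 -1]
  M: [ 0  1  2  2  0 -2  3]
  [Θ]: (-2)·1+(1)·0+(1)·0+(2)·0+(2)·-3+(2)·-2 = -12
  [M]: (-2)·0+(1)·1+(1)·2+(2)·2+(2)·0+(2)·-2 = 3
⇒ Θ^-12 M^3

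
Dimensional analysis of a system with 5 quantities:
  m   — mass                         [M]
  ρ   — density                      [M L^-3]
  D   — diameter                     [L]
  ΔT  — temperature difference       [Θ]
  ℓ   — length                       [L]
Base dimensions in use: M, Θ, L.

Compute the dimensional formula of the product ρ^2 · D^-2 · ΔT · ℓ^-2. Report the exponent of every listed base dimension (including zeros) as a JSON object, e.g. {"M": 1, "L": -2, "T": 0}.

Write exponents as rows M,Θ,L / cols m,ρ,D,ΔT,ℓ:
  M: [ 1  1  0  0  0]
  Θ: [ 0  0  0  1  0]
  L: [ 0 -3  1  0  1]
  [M]: (2)·1+(-2)·0+(1)·0+(-2)·0 = 2
  [Θ]: (2)·0+(-2)·0+(1)·1+(-2)·0 = 1
  [L]: (2)·-3+(-2)·1+(1)·0+(-2)·1 = -10
⇒ M^2 Θ L^-10

{"M": 2, "Θ": 1, "L": -10}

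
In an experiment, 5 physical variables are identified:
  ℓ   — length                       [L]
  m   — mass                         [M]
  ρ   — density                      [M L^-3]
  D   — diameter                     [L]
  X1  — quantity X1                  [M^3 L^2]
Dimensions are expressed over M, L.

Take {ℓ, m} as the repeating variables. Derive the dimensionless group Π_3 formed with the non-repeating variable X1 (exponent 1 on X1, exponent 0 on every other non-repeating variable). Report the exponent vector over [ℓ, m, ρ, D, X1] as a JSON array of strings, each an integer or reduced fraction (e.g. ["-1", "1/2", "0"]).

["-2", "-3", "0", "0", "1"]

Write exponents as rows M,L / cols ℓ,m,ρ,D,X1:
  M: [ 0  1  1  0  3]
  L: [ 1  0 -3  1  2]
RREF → pivots at {ℓ,m} ⇒ r = 2
Pivot set = {ℓ,m}, free = {ρ,D,X1}
RREF:
  r0: [   1    0   -3    1    2]
  r1: [   0    1    1    0    3]
Fix exponent of X1 at 1, ρ at 0, D at 0; solve each RREF row for its pivot's exponent:
  r0: exp(ℓ) + (2)·1 = 0 ⇒ exp(ℓ) = -2
  r1: exp(m) + (3)·1 = 0 ⇒ exp(m) = -3
Π_3 = ℓ^-2 · m^-3 · X1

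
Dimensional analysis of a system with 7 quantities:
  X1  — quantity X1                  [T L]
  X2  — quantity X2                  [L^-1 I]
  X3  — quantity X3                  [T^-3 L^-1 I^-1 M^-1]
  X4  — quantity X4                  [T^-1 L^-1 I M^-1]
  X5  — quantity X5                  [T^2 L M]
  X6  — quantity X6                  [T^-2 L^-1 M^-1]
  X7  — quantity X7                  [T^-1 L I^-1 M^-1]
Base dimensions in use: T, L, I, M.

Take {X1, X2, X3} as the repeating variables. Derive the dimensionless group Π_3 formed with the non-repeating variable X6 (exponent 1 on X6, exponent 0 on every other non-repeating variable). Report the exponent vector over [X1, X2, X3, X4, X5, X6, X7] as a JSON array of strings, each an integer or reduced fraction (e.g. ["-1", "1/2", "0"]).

Exponent matrix [T,L,I,M] × [X1,X2,X3,X4,X5,X6,X7]:
  T: [ 1  0 -3 -1  2 -2 -1]
  L: [ 1 -1 -1 -1  1 -1  1]
  I: [ 0  1 -1  1  0  0 -1]
  M: [ 0  0 -1 -1  1 -1 -1]
Echelon form has 3 nonzero rows (pivots: X1,X2,X3)
Repeat: X1,X2,X3; free: X4,X5,X6,X7
RREF:
  r0: [   1    0    0    2   -1    1    2]
  r1: [   0    1    0    2   -1    1    0]
  r2: [   0    0    1    1   -1    1    1]
  r3: [   0    0    0    0    0    0    0]
Fix exponent of X6 at 1, X4 at 0, X5 at 0, X7 at 0; solve each RREF row for its pivot's exponent:
  r0: exp(X1) + (1)·1 = 0 ⇒ exp(X1) = -1
  r1: exp(X2) + (1)·1 = 0 ⇒ exp(X2) = -1
  r2: exp(X3) + (1)·1 = 0 ⇒ exp(X3) = -1
Π_3 = X1^-1 · X2^-1 · X3^-1 · X6

["-1", "-1", "-1", "0", "0", "1", "0"]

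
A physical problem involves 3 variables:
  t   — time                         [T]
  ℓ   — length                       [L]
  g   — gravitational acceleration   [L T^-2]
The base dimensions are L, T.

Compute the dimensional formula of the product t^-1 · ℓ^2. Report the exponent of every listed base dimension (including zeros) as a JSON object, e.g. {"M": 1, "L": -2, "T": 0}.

Write exponents as rows L,T / cols t,ℓ,g:
  L: [ 0  1  1]
  T: [ 1  0 -2]
  [L]: (-1)·0+(2)·1 = 2
  [T]: (-1)·1+(2)·0 = -1
⇒ L^2 T^-1

{"L": 2, "T": -1}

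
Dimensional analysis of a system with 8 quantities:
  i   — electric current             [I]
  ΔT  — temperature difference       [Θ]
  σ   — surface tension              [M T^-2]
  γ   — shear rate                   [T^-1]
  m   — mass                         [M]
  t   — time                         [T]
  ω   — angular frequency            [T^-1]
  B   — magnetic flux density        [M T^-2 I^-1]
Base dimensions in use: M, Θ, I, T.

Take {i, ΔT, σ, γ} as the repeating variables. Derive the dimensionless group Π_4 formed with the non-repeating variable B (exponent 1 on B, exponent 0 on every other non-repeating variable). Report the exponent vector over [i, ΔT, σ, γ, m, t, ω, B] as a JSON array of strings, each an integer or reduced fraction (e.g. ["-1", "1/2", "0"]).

["1", "0", "-1", "0", "0", "0", "0", "1"]

Dimensional matrix (M×Θ×I×T by i×ΔT×σ×γ×m×t×ω×B):
  M: [ 0  0  1  0  1  0  0  1]
  Θ: [ 0  1  0  0  0  0  0  0]
  I: [ 1  0  0  0  0  0  0 -1]
  T: [ 0  0 -2 -1  0  1 -1 -2]
RREF → pivots at {i,ΔT,σ,γ} ⇒ r = 4
Repeat: i,ΔT,σ,γ; free: m,t,ω,B
RREF:
  r0: [   1    0    0    0    0    0    0   -1]
  r1: [   0    1    0    0    0    0    0    0]
  r2: [   0    0    1    0    1    0    0    1]
  r3: [   0    0    0    1   -2   -1    1    0]
Fix exponent of B at 1, m at 0, t at 0, ω at 0; solve each RREF row for its pivot's exponent:
  r0: exp(i) + (-1)·1 = 0 ⇒ exp(i) = 1
  r1: exp(ΔT) + (0)·1 = 0 ⇒ exp(ΔT) = 0
  r2: exp(σ) + (1)·1 = 0 ⇒ exp(σ) = -1
  r3: exp(γ) + (0)·1 = 0 ⇒ exp(γ) = 0
Π_4 = i · σ^-1 · B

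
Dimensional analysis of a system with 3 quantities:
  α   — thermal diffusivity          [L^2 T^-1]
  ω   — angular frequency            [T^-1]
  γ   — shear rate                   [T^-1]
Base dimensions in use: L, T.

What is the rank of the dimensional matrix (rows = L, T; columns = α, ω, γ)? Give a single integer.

2

Dimensional matrix (L×T by α×ω×γ):
  L: [ 2  0  0]
  T: [-1 -1 -1]
Row reduction gives pivot columns α,ω; rank = 2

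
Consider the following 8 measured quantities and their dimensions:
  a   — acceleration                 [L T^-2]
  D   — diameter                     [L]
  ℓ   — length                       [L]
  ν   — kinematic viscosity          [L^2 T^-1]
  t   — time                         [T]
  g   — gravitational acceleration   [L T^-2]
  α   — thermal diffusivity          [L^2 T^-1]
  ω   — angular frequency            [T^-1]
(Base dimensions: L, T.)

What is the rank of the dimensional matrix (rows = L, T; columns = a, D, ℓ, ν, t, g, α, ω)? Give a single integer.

2

Write exponents as rows L,T / cols a,D,ℓ,ν,t,g,α,ω:
  L: [ 1  1  1  2  0  1  2  0]
  T: [-2  0  0 -1  1 -2 -1 -1]
RREF → pivots at {a,D} ⇒ r = 2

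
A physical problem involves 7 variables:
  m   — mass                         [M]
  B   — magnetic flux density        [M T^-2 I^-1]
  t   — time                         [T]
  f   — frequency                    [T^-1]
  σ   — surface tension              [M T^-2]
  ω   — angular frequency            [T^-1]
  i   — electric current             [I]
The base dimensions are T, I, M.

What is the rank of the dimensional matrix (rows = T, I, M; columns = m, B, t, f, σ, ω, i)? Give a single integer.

Write exponents as rows T,I,M / cols m,B,t,f,σ,ω,i:
  T: [ 0 -2  1 -1 -2 -1  0]
  I: [ 0 -1  0  0  0  0  1]
  M: [ 1  1  0  0  1  0  0]
Row reduction gives pivot columns m,B,t; rank = 3

3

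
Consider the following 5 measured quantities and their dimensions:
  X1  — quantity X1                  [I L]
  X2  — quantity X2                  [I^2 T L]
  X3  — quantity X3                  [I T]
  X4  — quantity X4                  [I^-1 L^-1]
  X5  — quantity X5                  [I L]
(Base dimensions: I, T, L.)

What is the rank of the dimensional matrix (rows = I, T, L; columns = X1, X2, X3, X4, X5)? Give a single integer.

2

Exponent matrix [I,T,L] × [X1,X2,X3,X4,X5]:
  I: [ 1  2  1 -1  1]
  T: [ 0  1  1  0  0]
  L: [ 1  1  0 -1  1]
Row reduction gives pivot columns X1,X2; rank = 2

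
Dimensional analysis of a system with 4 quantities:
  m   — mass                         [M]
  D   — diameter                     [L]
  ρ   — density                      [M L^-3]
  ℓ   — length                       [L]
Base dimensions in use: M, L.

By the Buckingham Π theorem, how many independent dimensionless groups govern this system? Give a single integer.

Exponent matrix [M,L] × [m,D,ρ,ℓ]:
  M: [ 1  0  1  0]
  L: [ 0  1 -3  1]
RREF → pivots at {m,D} ⇒ r = 2
n=4, r=2 ⇒ 2 dimensionless groups

2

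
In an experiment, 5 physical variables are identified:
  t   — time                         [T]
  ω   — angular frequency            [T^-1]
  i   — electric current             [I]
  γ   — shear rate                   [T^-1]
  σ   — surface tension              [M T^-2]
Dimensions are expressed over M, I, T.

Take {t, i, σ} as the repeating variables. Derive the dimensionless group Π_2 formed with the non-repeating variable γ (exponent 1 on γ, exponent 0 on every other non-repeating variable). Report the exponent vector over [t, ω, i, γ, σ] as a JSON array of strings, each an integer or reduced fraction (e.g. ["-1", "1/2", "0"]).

["1", "0", "0", "1", "0"]

Write exponents as rows M,I,T / cols t,ω,i,γ,σ:
  M: [ 0  0  0  0  1]
  I: [ 0  0  1  0  0]
  T: [ 1 -1  0 -1 -2]
Echelon form has 3 nonzero rows (pivots: t,i,σ)
Repeat: t,i,σ; free: ω,γ
RREF:
  r0: [   1   -1    0   -1    0]
  r1: [   0    0    1    0    0]
  r2: [   0    0    0    0    1]
Fix exponent of γ at 1, ω at 0; solve each RREF row for its pivot's exponent:
  r0: exp(t) + (-1)·1 = 0 ⇒ exp(t) = 1
  r1: exp(i) + (0)·1 = 0 ⇒ exp(i) = 0
  r2: exp(σ) + (0)·1 = 0 ⇒ exp(σ) = 0
Π_2 = t · γ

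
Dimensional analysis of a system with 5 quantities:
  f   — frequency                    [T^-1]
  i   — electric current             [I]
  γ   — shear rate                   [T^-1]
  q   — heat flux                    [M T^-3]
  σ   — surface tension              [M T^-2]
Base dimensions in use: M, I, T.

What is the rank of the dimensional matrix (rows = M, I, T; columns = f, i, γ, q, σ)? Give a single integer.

3

Dimensional matrix (M×I×T by f×i×γ×q×σ):
  M: [ 0  0  0  1  1]
  I: [ 0  1  0  0  0]
  T: [-1  0 -1 -3 -2]
RREF → pivots at {f,i,q} ⇒ r = 3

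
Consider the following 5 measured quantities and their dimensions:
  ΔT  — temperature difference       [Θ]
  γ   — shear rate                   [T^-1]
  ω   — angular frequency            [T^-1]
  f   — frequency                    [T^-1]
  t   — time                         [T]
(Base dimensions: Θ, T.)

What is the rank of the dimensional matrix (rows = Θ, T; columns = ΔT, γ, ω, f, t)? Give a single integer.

2

Write exponents as rows Θ,T / cols ΔT,γ,ω,f,t:
  Θ: [ 1  0  0  0  0]
  T: [ 0 -1 -1 -1  1]
RREF → pivots at {ΔT,γ} ⇒ r = 2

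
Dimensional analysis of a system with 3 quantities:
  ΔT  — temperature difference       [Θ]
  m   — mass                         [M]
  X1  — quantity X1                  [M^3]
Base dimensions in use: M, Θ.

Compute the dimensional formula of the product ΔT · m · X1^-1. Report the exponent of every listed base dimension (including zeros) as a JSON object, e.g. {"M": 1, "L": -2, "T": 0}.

Dimensional matrix (M×Θ by ΔT×m×X1):
  M: [ 0  1  3]
  Θ: [ 1  0  0]
  [M]: (1)·0+(1)·1+(-1)·3 = -2
  [Θ]: (1)·1+(1)·0+(-1)·0 = 1
⇒ M^-2 Θ

{"M": -2, "Θ": 1}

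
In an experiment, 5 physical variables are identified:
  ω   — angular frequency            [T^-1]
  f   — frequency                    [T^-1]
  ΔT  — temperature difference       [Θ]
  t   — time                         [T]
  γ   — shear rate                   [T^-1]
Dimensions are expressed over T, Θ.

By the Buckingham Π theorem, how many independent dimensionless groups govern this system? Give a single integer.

3

Dimensional matrix (T×Θ by ω×f×ΔT×t×γ):
  T: [-1 -1  0  1 -1]
  Θ: [ 0  0  1  0  0]
RREF → pivots at {ω,ΔT} ⇒ r = 2
5 vars − rank 2 = 3 Π groups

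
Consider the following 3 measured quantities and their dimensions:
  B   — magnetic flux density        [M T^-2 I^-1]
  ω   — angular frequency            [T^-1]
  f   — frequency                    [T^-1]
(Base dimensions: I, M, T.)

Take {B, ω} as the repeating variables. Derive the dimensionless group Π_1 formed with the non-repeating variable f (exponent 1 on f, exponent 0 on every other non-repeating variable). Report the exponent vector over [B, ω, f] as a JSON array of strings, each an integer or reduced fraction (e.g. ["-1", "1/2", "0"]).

Write exponents as rows I,M,T / cols B,ω,f:
  I: [-1  0  0]
  M: [ 1  0  0]
  T: [-2 -1 -1]
Echelon form has 2 nonzero rows (pivots: B,ω)
Repeat: B,ω; free: f
RREF:
  r0: [   1    0    0]
  r1: [   0    1    1]
  r2: [   0    0    0]
Fix exponent of f at 1; solve each RREF row for its pivot's exponent:
  r0: exp(B) + (0)·1 = 0 ⇒ exp(B) = 0
  r1: exp(ω) + (1)·1 = 0 ⇒ exp(ω) = -1
Π_1 = ω^-1 · f

["0", "-1", "1"]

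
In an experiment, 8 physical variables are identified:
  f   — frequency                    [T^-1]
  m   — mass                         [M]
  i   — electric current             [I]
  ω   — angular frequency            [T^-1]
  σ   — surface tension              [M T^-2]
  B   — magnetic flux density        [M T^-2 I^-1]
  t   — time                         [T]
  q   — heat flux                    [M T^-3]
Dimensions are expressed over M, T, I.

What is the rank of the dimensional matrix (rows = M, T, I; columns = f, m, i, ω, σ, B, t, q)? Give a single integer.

3

Dimensional matrix (M×T×I by f×m×i×ω×σ×B×t×q):
  M: [ 0  1  0  0  1  1  0  1]
  T: [-1  0  0 -1 -2 -2  1 -3]
  I: [ 0  0  1  0  0 -1  0  0]
Row reduction gives pivot columns f,m,i; rank = 3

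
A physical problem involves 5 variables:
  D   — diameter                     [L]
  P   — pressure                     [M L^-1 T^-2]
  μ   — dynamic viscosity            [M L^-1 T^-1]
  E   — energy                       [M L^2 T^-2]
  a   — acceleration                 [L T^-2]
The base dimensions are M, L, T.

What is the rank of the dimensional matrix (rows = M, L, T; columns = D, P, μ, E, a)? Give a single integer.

3

Dimensional matrix (M×L×T by D×P×μ×E×a):
  M: [ 0  1  1  1  0]
  L: [ 1 -1 -1  2  1]
  T: [ 0 -2 -1 -2 -2]
Echelon form has 3 nonzero rows (pivots: D,P,μ)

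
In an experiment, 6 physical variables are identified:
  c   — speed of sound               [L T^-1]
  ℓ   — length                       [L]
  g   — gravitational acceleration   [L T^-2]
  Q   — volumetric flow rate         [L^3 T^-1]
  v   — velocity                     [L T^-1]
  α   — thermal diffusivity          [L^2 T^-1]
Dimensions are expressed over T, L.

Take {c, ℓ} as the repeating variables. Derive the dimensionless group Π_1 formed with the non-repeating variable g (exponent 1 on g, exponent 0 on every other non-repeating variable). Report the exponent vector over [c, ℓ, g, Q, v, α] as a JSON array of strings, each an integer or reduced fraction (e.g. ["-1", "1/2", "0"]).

Exponent matrix [T,L] × [c,ℓ,g,Q,v,α]:
  T: [-1  0 -2 -1 -1 -1]
  L: [ 1  1  1  3  1  2]
Echelon form has 2 nonzero rows (pivots: c,ℓ)
Repeat: c,ℓ; free: g,Q,v,α
RREF:
  r0: [   1    0    2    1    1    1]
  r1: [   0    1   -1    2    0    1]
Fix exponent of g at 1, Q at 0, v at 0, α at 0; solve each RREF row for its pivot's exponent:
  r0: exp(c) + (2)·1 = 0 ⇒ exp(c) = -2
  r1: exp(ℓ) + (-1)·1 = 0 ⇒ exp(ℓ) = 1
Π_1 = c^-2 · ℓ · g

["-2", "1", "1", "0", "0", "0"]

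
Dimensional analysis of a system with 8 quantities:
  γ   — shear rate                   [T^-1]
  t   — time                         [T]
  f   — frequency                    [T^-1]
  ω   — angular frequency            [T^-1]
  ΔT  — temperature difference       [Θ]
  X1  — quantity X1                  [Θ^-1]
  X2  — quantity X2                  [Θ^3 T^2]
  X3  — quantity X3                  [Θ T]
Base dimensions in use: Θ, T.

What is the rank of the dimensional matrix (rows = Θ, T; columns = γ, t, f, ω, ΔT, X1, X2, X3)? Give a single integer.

Exponent matrix [Θ,T] × [γ,t,f,ω,ΔT,X1,X2,X3]:
  Θ: [ 0  0  0  0  1 -1  3  1]
  T: [-1  1 -1 -1  0  0  2  1]
Echelon form has 2 nonzero rows (pivots: γ,ΔT)

2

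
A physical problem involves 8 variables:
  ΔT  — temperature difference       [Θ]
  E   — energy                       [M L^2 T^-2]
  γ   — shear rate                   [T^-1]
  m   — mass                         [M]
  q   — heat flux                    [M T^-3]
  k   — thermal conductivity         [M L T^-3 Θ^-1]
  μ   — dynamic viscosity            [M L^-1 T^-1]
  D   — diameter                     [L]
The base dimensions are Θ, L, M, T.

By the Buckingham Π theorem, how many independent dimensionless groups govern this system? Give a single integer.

Dimensional matrix (Θ×L×M×T by ΔT×E×γ×m×q×k×μ×D):
  Θ: [ 1  0  0  0  0 -1  0  0]
  L: [ 0  2  0  0  0  1 -1  1]
  M: [ 0  1  0  1  1  1  1  0]
  T: [ 0 -2 -1  0 -3 -3 -1  0]
RREF → pivots at {ΔT,E,γ,m} ⇒ r = 4
n=8, r=4 ⇒ 4 dimensionless groups

4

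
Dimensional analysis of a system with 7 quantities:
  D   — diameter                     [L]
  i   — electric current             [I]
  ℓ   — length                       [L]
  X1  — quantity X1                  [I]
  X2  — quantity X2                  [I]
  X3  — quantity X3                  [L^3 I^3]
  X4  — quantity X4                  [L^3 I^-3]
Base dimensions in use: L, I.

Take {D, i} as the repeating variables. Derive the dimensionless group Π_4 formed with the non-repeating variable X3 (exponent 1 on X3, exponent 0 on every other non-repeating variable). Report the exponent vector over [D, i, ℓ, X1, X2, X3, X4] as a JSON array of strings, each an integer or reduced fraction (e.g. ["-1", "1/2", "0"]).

["-3", "-3", "0", "0", "0", "1", "0"]

Exponent matrix [L,I] × [D,i,ℓ,X1,X2,X3,X4]:
  L: [ 1  0  1  0  0  3  3]
  I: [ 0  1  0  1  1  3 -3]
RREF → pivots at {D,i} ⇒ r = 2
Repeat: D,i; free: ℓ,X1,X2,X3,X4
RREF:
  r0: [   1    0    1    0    0    3    3]
  r1: [   0    1    0    1    1    3   -3]
Fix exponent of X3 at 1, ℓ at 0, X1 at 0, X2 at 0, X4 at 0; solve each RREF row for its pivot's exponent:
  r0: exp(D) + (3)·1 = 0 ⇒ exp(D) = -3
  r1: exp(i) + (3)·1 = 0 ⇒ exp(i) = -3
Π_4 = D^-3 · i^-3 · X3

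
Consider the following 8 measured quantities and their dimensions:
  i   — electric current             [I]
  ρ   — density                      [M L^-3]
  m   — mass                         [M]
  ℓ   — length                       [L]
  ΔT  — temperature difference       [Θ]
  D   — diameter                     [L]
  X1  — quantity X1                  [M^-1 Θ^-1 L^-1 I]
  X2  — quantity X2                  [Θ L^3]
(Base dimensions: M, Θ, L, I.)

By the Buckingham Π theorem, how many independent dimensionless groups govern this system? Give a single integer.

4

Dimensional matrix (M×Θ×L×I by i×ρ×m×ℓ×ΔT×D×X1×X2):
  M: [ 0  1  1  0  0  0 -1  0]
  Θ: [ 0  0  0  0  1  0 -1  1]
  L: [ 0 -3  0  1  0  1 -1  3]
  I: [ 1  0  0  0  0  0  1  0]
Echelon form has 4 nonzero rows (pivots: i,ρ,m,ΔT)
n=8, r=4 ⇒ 4 dimensionless groups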